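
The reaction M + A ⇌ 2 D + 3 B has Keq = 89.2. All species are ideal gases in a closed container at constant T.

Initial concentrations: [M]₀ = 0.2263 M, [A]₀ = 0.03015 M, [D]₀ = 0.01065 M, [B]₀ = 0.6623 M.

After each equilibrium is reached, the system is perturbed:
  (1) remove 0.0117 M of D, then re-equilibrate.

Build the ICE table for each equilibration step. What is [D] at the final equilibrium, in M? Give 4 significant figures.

[D]_eq = 0.05908 M

Q₀ = 0.004829 vs Keq = 89.2 ⇒ Q<K, forward
Step 1:
                    M           A           D           B
  Initial      0.2263     0.03015     0.01065      0.6623
  Change     -0.03003    -0.03003     0.06006     0.09009
  Equil        0.1963  1.2162e-04     0.07071      0.7524
  solve Keq expr → x = 0.03003; check Q = 89.2
Then remove 0.0117 M of D.
Step 2:
                    M           A           D           B
  Initial      0.1963  1.2162e-04     0.05901      0.7524
  Change  -3.6657e-05 -3.6657e-05  7.3314e-05  1.0997e-04
  Equil        0.1962  8.4967e-05     0.05908      0.7525
  solve Keq expr → x = 3.6657e-05; check Q = 89.2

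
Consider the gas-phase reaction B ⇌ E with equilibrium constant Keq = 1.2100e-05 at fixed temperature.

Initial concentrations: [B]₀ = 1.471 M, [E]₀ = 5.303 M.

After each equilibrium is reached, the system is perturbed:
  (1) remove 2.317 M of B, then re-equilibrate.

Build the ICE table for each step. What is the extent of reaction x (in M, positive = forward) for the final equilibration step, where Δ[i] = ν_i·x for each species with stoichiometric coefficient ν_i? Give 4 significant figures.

Q₀ = 3.605 vs Keq = 1.2100e-05 ⇒ Q>K, reverse
Step 1:
                  B         E
  init        1.471     5.303
  Δ           5.303    -5.303
  eq          6.774 8.1964e-05
  solve Keq expr → x = -5.303; check Q = 1.2100e-05
Then remove 2.317 M of B.
Step 2:
                  B         E
  init        4.457 8.1964e-05
  Δ       2.8035e-05 -2.8035e-05
  eq          4.457 5.3929e-05
  solve Keq expr → x = -2.8035e-05; check Q = 1.2100e-05

x = -2.8035e-05 M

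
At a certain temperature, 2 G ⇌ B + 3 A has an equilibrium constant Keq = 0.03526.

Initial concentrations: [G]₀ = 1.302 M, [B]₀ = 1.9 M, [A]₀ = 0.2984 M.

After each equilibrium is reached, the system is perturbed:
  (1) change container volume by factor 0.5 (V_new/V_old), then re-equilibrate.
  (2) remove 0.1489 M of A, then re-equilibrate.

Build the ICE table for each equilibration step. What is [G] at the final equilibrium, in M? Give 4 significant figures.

[G]_eq = 2.635 M

Q₀ = 0.02978 vs Keq = 0.03526 ⇒ Q<K, forward
Step 1:
                  G         B         A
  init        1.302       1.9    0.2984
  Δ        -0.01023  0.005115   0.01535
  eq          1.292     1.905    0.3137
  solve Keq expr → x = 0.005115; check Q = 0.03526
Then change container volume by factor 0.5 (V_new/V_old).
Step 2:
                  G         B         A
  init        2.584      3.81    0.6275
  Δ          0.1434   -0.0717   -0.2151
  eq          2.727     3.739    0.4124
  solve Keq expr → x = -0.0717; check Q = 0.03526
Then remove 0.1489 M of A.
Step 3:
                  G         B         A
  init        2.727     3.739    0.2635
  Δ        -0.09196   0.04598    0.1379
  eq          2.635     3.785    0.4014
  solve Keq expr → x = 0.04598; check Q = 0.03526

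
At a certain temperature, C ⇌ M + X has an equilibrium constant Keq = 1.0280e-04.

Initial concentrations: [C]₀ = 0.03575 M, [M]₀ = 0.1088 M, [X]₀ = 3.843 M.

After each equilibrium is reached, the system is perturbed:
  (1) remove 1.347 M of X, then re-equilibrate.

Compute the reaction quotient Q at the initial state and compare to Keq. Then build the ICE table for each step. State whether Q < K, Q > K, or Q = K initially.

Q₀ = 11.7; Q > K (proceeds reverse)

Q₀ = 11.7 vs Keq = 1.0280e-04 ⇒ Q>K, reverse
Step 1:
                    C           M           X
  I           0.03575      0.1088       3.843
  C            0.1088     -0.1088     -0.1088
  E            0.1445  3.9792e-06       3.734
  solve Keq expr → x = -0.1088; check Q = 1.0280e-04
Then remove 1.347 M of X.
Step 2:
                    C           M           X
  I            0.1445  3.9792e-06       2.387
  C       -2.2452e-06  2.2452e-06  2.2452e-06
  E            0.1445  6.2245e-06       2.387
  solve Keq expr → x = 2.2452e-06; check Q = 1.0280e-04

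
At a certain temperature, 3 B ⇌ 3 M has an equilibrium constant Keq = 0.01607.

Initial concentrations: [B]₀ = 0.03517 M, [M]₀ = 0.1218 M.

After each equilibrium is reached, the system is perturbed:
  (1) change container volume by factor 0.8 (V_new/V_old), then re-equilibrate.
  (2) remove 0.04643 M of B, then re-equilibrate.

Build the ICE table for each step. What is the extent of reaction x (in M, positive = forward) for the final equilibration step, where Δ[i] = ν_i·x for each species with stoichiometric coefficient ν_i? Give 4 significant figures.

Q₀ = 41.54 vs Keq = 0.01607 ⇒ Q>K, reverse
Step 1:
                  B         M
  Initial   0.03517    0.1218
  Change    0.09017  -0.09017
  Equil      0.1253   0.03163
  solve Keq expr → x = -0.03006; check Q = 0.01607
Then change container volume by factor 0.8 (V_new/V_old).
Step 2:
                  B         M
  Initial    0.1567   0.03954
  Change          0         0
  Equil      0.1567   0.03954
  solve Keq expr → x = 0; check Q = 0.01607
Then remove 0.04643 M of B.
Step 3:
                  B         M
  Initial    0.1102   0.03954
  Change   0.009356 -0.009356
  Equil      0.1196   0.03018
  solve Keq expr → x = -0.003119; check Q = 0.01607

x = -0.003119 M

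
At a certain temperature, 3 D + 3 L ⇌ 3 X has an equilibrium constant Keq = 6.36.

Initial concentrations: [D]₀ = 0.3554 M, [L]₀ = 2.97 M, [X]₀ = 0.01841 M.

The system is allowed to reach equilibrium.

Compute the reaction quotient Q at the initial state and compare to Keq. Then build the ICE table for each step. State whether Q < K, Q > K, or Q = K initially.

Q₀ = 5.3057e-06; Q < K (proceeds forward)

Q₀ = 5.3057e-06 vs Keq = 6.36 ⇒ Q<K, forward
Step 1:
                  D         L         X
  Initial    0.3554      2.97   0.01841
  Change    -0.2927   -0.2927    0.2927
  Equil     0.06272     2.677    0.3111
  solve Keq expr → x = 0.09756; check Q = 6.36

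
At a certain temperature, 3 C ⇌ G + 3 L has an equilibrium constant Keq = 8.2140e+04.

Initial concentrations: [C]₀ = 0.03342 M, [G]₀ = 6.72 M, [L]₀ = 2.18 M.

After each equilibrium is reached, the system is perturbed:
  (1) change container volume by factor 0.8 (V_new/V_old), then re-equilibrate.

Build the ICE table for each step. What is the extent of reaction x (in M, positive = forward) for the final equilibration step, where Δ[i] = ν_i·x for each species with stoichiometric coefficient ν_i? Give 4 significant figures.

x = -0.002824 M

Q₀ = 1.8652e+06 vs Keq = 8.2140e+04 ⇒ Q>K, reverse
Step 1:
                  C         G         L
  Initial   0.03342      6.72      2.18
  Change    0.05858  -0.01953  -0.05858
  Equil       0.092       6.7     2.121
  solve Keq expr → x = -0.01953; check Q = 8.2140e+04
Then change container volume by factor 0.8 (V_new/V_old).
Step 2:
                  C         G         L
  Initial     0.115     8.376     2.652
  Change   0.008471 -0.002824 -0.008471
  Equil      0.1235     8.373     2.643
  solve Keq expr → x = -0.002824; check Q = 8.2140e+04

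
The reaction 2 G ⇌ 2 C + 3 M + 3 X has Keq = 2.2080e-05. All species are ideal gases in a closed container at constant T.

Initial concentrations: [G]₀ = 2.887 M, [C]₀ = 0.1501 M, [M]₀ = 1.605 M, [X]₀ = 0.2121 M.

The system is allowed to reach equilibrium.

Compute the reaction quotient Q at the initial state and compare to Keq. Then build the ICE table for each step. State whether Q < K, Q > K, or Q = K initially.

Q₀ = 1.0664e-04; Q > K (proceeds reverse)

Q₀ = 1.0664e-04 vs Keq = 2.2080e-05 ⇒ Q>K, reverse
Step 1:
                   G          C          M          X
  I            2.887     0.1501      1.605     0.2121
  C          0.03635   -0.03635   -0.05452   -0.05452
  E            2.923     0.1138       1.55     0.1576
  solve Keq expr → x = -0.01817; check Q = 2.2080e-05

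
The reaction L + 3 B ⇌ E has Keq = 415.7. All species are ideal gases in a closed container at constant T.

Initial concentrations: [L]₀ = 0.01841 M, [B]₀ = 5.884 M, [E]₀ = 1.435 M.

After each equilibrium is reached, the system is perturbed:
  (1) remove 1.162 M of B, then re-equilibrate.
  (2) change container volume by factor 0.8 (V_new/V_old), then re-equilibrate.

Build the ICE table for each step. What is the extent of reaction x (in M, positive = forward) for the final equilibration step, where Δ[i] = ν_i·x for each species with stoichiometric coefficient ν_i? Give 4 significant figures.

Q₀ = 0.3826 vs Keq = 415.7 ⇒ Q<K, forward
Step 1:
                  L         B         E
  init      0.01841     5.884     1.435
  Δ        -0.01839  -0.05518   0.01839
  eq      1.7655e-05     5.829     1.453
  solve Keq expr → x = 0.01839; check Q = 415.7
Then remove 1.162 M of B.
Step 2:
                  L         B         E
  init    1.7655e-05     4.667     1.453
  Δ       1.6742e-05 5.0227e-05 -1.6742e-05
  eq      3.4397e-05     4.667     1.453
  solve Keq expr → x = -1.6742e-05; check Q = 415.7
Then change container volume by factor 0.8 (V_new/V_old).
Step 3:
                  L         B         E
  init    4.2996e-05     5.834     1.817
  Δ       -2.0981e-05 -6.2944e-05 2.0981e-05
  eq      2.2015e-05     5.834     1.817
  solve Keq expr → x = 2.0981e-05; check Q = 415.7

x = 2.0981e-05 M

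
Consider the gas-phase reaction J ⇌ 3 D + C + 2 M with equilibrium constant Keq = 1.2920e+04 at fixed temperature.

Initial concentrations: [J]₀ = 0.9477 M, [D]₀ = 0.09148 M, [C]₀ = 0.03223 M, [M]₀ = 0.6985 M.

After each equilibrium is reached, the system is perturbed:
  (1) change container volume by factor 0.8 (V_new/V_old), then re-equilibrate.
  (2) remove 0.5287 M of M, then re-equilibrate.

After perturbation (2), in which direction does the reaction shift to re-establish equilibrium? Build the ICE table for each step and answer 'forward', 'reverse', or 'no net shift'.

Q₀ = 1.2703e-05 vs Keq = 1.2920e+04 ⇒ Q<K, forward
Step 1:
                   J          D          C          M
  I           0.9477    0.09148    0.03223     0.6985
  C          -0.9357      2.807     0.9357      1.871
  E          0.01205      2.898     0.9679       2.57
  solve Keq expr → x = 0.9357; check Q = 1.2920e+04
Then change container volume by factor 0.8 (V_new/V_old).
Step 2:
                   J          D          C          M
  I          0.01506      3.623       1.21      3.212
  C          0.02576   -0.07728   -0.02576   -0.05152
  E          0.04082      3.546      1.184      3.161
  solve Keq expr → x = -0.02576; check Q = 1.2920e+04
Then remove 0.5287 M of M.
Step 3:
                   J          D          C          M
  I          0.04082      3.546      1.184      2.632
  C         -0.01096    0.03287    0.01096    0.02192
  E          0.02986      3.579      1.195      2.654
  solve Keq expr → x = 0.01096; check Q = 1.2920e+04

Direction: forward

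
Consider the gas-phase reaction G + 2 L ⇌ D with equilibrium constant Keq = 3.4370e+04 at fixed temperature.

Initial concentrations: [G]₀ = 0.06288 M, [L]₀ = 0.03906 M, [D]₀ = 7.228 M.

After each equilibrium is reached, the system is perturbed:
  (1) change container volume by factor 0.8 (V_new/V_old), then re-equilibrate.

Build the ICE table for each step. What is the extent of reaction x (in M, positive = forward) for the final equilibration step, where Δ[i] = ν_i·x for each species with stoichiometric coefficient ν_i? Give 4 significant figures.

Q₀ = 7.5343e+04 vs Keq = 3.4370e+04 ⇒ Q>K, reverse
Step 1:
                  G         L         D
  init      0.06288   0.03906     7.228
  Δ         0.00774   0.01548  -0.00774
  eq        0.07062   0.05454      7.22
  solve Keq expr → x = -0.00774; check Q = 3.4370e+04
Then change container volume by factor 0.8 (V_new/V_old).
Step 2:
                  G         L         D
  init      0.08828   0.06818     9.025
  Δ       -0.005856  -0.01171  0.005856
  eq        0.08242   0.05646     9.031
  solve Keq expr → x = 0.005856; check Q = 3.4370e+04

x = 0.005856 M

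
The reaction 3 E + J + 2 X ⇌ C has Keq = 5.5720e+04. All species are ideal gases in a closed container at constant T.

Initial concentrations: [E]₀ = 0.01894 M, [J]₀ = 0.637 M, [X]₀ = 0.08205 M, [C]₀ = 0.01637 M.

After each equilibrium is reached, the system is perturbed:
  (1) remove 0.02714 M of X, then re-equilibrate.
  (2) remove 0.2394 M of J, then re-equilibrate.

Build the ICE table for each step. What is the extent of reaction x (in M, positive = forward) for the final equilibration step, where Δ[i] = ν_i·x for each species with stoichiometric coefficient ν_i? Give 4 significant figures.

x = -0.001188 M

Q₀ = 5.6184e+05 vs Keq = 5.5720e+04 ⇒ Q>K, reverse
Step 1:
                   E          J          X          C
  I          0.01894      0.637    0.08205    0.01637
  C          0.01469   0.004896   0.009793  -0.004896
  E          0.03363     0.6419    0.09184    0.01147
  solve Keq expr → x = -0.004896; check Q = 5.5720e+04
Then remove 0.02714 M of X.
Step 2:
                   E          J          X          C
  I          0.03363     0.6419     0.0647    0.01147
  C         0.005187   0.001729   0.003458  -0.001729
  E          0.03882     0.6436    0.06816   0.009745
  solve Keq expr → x = -0.001729; check Q = 5.5720e+04
Then remove 0.2394 M of J.
Step 3:
                   E          J          X          C
  I          0.03882     0.4042    0.06816   0.009745
  C         0.003565   0.001188   0.002377  -0.001188
  E          0.04238     0.4054    0.07054   0.008556
  solve Keq expr → x = -0.001188; check Q = 5.5720e+04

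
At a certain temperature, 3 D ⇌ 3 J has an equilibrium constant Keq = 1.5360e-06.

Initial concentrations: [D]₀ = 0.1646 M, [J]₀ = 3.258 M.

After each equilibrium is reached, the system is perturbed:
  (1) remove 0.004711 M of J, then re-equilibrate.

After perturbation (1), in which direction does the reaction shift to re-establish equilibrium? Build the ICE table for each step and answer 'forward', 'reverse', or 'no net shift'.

Q₀ = 7755 vs Keq = 1.5360e-06 ⇒ Q>K, reverse
Step 1:
                    D           J
  init         0.1646       3.258
  Δ             3.219      -3.219
  eq            3.384     0.03904
  solve Keq expr → x = -1.073; check Q = 1.5360e-06
Then remove 0.004711 M of J.
Step 2:
                    D           J
  init          3.384     0.03433
  Δ         -0.004657    0.004657
  eq            3.379     0.03899
  solve Keq expr → x = 0.001552; check Q = 1.5360e-06

Direction: forward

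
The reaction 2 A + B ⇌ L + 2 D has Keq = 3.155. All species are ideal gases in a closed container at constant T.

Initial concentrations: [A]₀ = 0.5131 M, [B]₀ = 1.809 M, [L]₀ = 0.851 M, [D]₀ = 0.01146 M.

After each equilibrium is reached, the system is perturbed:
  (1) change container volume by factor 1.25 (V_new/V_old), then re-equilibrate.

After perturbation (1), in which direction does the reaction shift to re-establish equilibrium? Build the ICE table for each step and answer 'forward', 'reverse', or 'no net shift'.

Q₀ = 2.3467e-04 vs Keq = 3.155 ⇒ Q<K, forward
Step 1:
                    A           B           L           D
  I            0.5131       1.809       0.851     0.01146
  C           -0.3512     -0.1756      0.1756      0.3512
  E            0.1619       1.633       1.027      0.3627
  solve Keq expr → x = 0.1756; check Q = 3.155
Then change container volume by factor 1.25 (V_new/V_old).
Step 2:
                    A           B           L           D
  I            0.1295       1.307      0.8213      0.2901
  C                 0           0           0           0
  E            0.1295       1.307      0.8213      0.2901
  solve Keq expr → x = 0; check Q = 3.155

Direction: no net shift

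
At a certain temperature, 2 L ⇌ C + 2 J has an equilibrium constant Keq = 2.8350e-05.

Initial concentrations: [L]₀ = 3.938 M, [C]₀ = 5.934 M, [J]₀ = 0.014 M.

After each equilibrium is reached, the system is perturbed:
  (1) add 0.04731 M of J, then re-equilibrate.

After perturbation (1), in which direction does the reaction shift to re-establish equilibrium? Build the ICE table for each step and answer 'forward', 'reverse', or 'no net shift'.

Direction: reverse

Q₀ = 7.4998e-05 vs Keq = 2.8350e-05 ⇒ Q>K, reverse
Step 1:
                    L           C           J
  Initial       3.938       5.934       0.014
  Change     0.005379   -0.002689   -0.005379
  Equil         3.943       5.931    0.008621
  solve Keq expr → x = -0.002689; check Q = 2.8350e-05
Then add 0.04731 M of J.
Step 2:
                    L           C           J
  Initial       3.943       5.931     0.05593
  Change      0.04719    -0.02359    -0.04719
  Equil         3.991       5.908    0.008742
  solve Keq expr → x = -0.02359; check Q = 2.8350e-05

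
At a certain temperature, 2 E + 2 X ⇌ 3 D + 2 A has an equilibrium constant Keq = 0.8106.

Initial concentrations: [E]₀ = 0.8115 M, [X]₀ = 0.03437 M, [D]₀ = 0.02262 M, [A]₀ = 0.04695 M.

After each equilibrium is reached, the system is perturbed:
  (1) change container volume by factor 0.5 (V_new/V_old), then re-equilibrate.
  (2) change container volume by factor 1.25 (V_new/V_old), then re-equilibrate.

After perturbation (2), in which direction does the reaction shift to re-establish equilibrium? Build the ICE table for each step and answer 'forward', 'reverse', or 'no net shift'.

Direction: forward

Q₀ = 3.2795e-05 vs Keq = 0.8106 ⇒ Q<K, forward
Step 1:
                    E           X           D           A
  Initial      0.8115     0.03437     0.02262     0.04695
  Change     -0.03224    -0.03224     0.04835     0.03224
  Equil        0.7793    0.002134     0.07097     0.07919
  solve Keq expr → x = 0.01612; check Q = 0.8106
Then change container volume by factor 0.5 (V_new/V_old).
Step 2:
                    E           X           D           A
  Initial       1.559    0.004268      0.1419      0.1584
  Change     0.001556    0.001556   -0.002334   -0.001556
  Equil          1.56    0.005824      0.1396      0.1568
  solve Keq expr → x = -7.7800e-04; check Q = 0.8106
Then change container volume by factor 1.25 (V_new/V_old).
Step 3:
                    E           X           D           A
  Initial       1.248    0.004659      0.1117      0.1255
  Change  -4.3881e-04 -4.3881e-04  6.5822e-04  4.3881e-04
  Equil         1.248     0.00422      0.1123      0.1259
  solve Keq expr → x = 2.1941e-04; check Q = 0.8106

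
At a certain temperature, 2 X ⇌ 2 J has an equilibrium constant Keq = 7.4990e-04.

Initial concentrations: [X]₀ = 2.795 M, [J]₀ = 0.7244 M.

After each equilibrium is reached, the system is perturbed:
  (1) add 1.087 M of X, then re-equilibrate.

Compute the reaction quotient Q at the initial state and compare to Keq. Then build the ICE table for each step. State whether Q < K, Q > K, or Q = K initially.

Q₀ = 0.06717; Q > K (proceeds reverse)

Q₀ = 0.06717 vs Keq = 7.4990e-04 ⇒ Q>K, reverse
Step 1:
                    X           J
  Initial       2.795      0.7244
  Change       0.6306     -0.6306
  Equil         3.426     0.09381
  solve Keq expr → x = -0.3153; check Q = 7.4990e-04
Then add 1.087 M of X.
Step 2:
                    X           J
  Initial       4.513     0.09381
  Change     -0.02897     0.02897
  Equil         4.484      0.1228
  solve Keq expr → x = 0.01449; check Q = 7.4990e-04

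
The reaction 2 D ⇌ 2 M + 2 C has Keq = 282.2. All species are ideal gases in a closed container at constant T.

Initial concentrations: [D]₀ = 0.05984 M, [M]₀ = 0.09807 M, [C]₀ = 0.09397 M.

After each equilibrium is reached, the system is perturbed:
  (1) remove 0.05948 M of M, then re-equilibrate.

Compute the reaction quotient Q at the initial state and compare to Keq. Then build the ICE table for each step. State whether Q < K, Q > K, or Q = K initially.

Q₀ = 0.02372 vs Keq = 282.2 ⇒ Q<K, forward
Step 1:
                   D          M          C
  Initial    0.05984    0.09807    0.09397
  Change    -0.05842    0.05842    0.05842
  Equil      0.00142     0.1565     0.1524
  solve Keq expr → x = 0.02921; check Q = 282.2
Then remove 0.05948 M of M.
Step 2:
                   D          M          C
  Initial    0.00142    0.09701     0.1524
  Change  -5.3166e-04 5.3166e-04 5.3166e-04
  Equil   8.8794e-04    0.09754     0.1529
  solve Keq expr → x = 2.6583e-04; check Q = 282.2

Q₀ = 0.02372; Q < K (proceeds forward)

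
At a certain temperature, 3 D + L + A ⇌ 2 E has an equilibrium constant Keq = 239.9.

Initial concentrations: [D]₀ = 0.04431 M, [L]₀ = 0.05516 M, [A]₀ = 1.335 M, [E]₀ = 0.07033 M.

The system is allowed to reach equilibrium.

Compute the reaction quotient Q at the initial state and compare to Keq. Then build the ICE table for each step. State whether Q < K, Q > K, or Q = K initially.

Q₀ = 772.1; Q > K (proceeds reverse)

Q₀ = 772.1 vs Keq = 239.9 ⇒ Q>K, reverse
Step 1:
                   D          L          A          E
  I          0.04431    0.05516      1.335    0.07033
  C          0.01369   0.004565   0.004565  -0.009129
  E            0.058    0.05972       1.34     0.0612
  solve Keq expr → x = -0.004565; check Q = 239.9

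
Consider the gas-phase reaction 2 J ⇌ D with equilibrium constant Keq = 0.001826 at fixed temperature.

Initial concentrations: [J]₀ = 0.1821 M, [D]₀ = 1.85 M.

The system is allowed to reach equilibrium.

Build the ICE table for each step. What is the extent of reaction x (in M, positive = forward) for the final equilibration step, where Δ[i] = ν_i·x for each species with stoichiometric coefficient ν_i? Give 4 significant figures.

Q₀ = 55.79 vs Keq = 0.001826 ⇒ Q>K, reverse
Step 1:
                  J         D
  Initial    0.1821      1.85
  Change      3.646    -1.823
  Equil       3.829   0.02677
  solve Keq expr → x = -1.823; check Q = 0.001826

x = -1.823 M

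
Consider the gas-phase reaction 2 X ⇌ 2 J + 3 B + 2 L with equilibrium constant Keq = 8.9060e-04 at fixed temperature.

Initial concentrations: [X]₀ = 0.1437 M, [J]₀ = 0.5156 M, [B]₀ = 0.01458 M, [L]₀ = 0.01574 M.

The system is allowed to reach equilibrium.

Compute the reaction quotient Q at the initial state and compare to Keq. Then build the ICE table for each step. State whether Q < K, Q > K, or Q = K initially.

Q₀ = 9.8854e-09; Q < K (proceeds forward)

Q₀ = 9.8854e-09 vs Keq = 8.9060e-04 ⇒ Q<K, forward
Step 1:
                   X          J          B          L
  Initial     0.1437     0.5156    0.01458    0.01574
  Change    -0.07126    0.07126     0.1069    0.07126
  Equil      0.07244     0.5869     0.1215      0.087
  solve Keq expr → x = 0.03563; check Q = 8.9060e-04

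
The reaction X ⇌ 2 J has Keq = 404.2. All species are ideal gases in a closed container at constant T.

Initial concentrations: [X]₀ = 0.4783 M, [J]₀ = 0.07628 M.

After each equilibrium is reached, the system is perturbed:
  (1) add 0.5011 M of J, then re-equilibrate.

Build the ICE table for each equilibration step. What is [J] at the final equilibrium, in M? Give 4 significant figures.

Q₀ = 0.01217 vs Keq = 404.2 ⇒ Q<K, forward
Step 1:
                   X          J
  I           0.4783    0.07628
  C          -0.4757     0.9514
  E         0.002613      1.028
  solve Keq expr → x = 0.4757; check Q = 404.2
Then add 0.5011 M of J.
Step 2:
                   X          J
  I         0.002613      1.529
  C         0.003122  -0.006244
  E         0.005735      1.523
  solve Keq expr → x = -0.003122; check Q = 404.2

[J]_eq = 1.523 M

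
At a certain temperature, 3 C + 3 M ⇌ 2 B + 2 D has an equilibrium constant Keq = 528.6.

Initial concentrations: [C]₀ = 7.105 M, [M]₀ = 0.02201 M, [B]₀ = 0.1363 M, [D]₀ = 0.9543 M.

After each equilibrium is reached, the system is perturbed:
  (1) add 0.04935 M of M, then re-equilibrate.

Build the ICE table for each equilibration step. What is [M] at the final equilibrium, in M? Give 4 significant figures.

Q₀ = 4.424 vs Keq = 528.6 ⇒ Q<K, forward
Step 1:
                   C          M          B          D
  init         7.105    0.02201     0.1363     0.9543
  Δ         -0.01724   -0.01724     0.0115     0.0115
  eq           7.088   0.004766     0.1478     0.9658
  solve Keq expr → x = 0.005748; check Q = 528.6
Then add 0.04935 M of M.
Step 2:
                   C          M          B          D
  init         7.088    0.05412     0.1478     0.9658
  Δ         -0.04852   -0.04852    0.03235    0.03235
  eq           7.039   0.005597     0.1801     0.9981
  solve Keq expr → x = 0.01617; check Q = 528.6

[M]_eq = 0.005597 M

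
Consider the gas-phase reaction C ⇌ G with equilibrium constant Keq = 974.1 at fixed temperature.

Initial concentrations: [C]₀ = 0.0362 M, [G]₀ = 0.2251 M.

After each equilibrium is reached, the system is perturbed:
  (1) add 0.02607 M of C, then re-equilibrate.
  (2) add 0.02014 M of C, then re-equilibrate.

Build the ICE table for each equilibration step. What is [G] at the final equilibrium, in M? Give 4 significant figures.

Q₀ = 6.218 vs Keq = 974.1 ⇒ Q<K, forward
Step 1:
                    C           G
  init         0.0362      0.2251
  Δ          -0.03593     0.03593
  eq       2.6797e-04       0.261
  solve Keq expr → x = 0.03593; check Q = 974.1
Then add 0.02607 M of C.
Step 2:
                    C           G
  init        0.02634       0.261
  Δ          -0.02604     0.02604
  eq       2.9471e-04      0.2871
  solve Keq expr → x = 0.02604; check Q = 974.1
Then add 0.02014 M of C.
Step 3:
                    C           G
  init        0.02043      0.2871
  Δ          -0.02012     0.02012
  eq       3.1536e-04      0.3072
  solve Keq expr → x = 0.02012; check Q = 974.1

[G]_eq = 0.3072 M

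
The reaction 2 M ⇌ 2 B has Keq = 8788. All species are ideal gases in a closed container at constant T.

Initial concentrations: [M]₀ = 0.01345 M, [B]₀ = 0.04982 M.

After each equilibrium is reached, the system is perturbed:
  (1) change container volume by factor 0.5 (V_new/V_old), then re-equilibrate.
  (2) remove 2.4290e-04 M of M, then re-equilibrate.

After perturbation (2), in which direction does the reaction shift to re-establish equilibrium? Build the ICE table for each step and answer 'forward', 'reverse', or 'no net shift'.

Q₀ = 13.72 vs Keq = 8788 ⇒ Q<K, forward
Step 1:
                  M         B
  init      0.01345   0.04982
  Δ        -0.01278   0.01278
  eq      6.6780e-04    0.0626
  solve Keq expr → x = 0.006391; check Q = 8788
Then change container volume by factor 0.5 (V_new/V_old).
Step 2:
                  M         B
  init     0.001336    0.1252
  Δ               0         0
  eq       0.001336    0.1252
  solve Keq expr → x = 0; check Q = 8788
Then remove 2.4290e-04 M of M.
Step 3:
                  M         B
  init     0.001093    0.1252
  Δ       2.4034e-04 -2.4034e-04
  eq       0.001333     0.125
  solve Keq expr → x = -1.2017e-04; check Q = 8788

Direction: reverse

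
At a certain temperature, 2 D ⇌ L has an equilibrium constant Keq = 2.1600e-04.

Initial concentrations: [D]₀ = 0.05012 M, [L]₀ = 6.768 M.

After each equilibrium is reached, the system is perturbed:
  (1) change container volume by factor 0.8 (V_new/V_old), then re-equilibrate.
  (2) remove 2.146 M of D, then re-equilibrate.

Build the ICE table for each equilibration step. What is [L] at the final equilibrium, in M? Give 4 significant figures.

[L]_eq = 0.04695 M

Q₀ = 2694 vs Keq = 2.1600e-04 ⇒ Q>K, reverse
Step 1:
                   D          L
  init       0.05012      6.768
  Δ            13.46     -6.729
  eq           13.51    0.03941
  solve Keq expr → x = -6.729; check Q = 2.1600e-04
Then change container volume by factor 0.8 (V_new/V_old).
Step 2:
                   D          L
  init         16.88    0.04926
  Δ         -0.02428    0.01214
  eq           16.86     0.0614
  solve Keq expr → x = 0.01214; check Q = 2.1600e-04
Then remove 2.146 M of D.
Step 3:
                   D          L
  init         14.71     0.0614
  Δ           0.0289   -0.01445
  eq           14.74    0.04695
  solve Keq expr → x = -0.01445; check Q = 2.1600e-04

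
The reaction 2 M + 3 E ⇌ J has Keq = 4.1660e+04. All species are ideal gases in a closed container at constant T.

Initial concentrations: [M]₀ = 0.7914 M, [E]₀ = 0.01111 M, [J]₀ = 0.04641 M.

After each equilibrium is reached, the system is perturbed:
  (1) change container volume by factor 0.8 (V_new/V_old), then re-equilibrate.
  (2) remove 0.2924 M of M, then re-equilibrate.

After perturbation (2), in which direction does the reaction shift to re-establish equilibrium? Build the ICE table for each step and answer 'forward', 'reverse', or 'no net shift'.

Q₀ = 5.4035e+04 vs Keq = 4.1660e+04 ⇒ Q>K, reverse
Step 1:
                  M         E         J
  Initial    0.7914   0.01111   0.04641
  Change  6.4758e-04 9.7138e-04 -3.2379e-04
  Equil       0.792   0.01208   0.04609
  solve Keq expr → x = -3.2379e-04; check Q = 4.1660e+04
Then change container volume by factor 0.8 (V_new/V_old).
Step 2:
                  M         E         J
  Initial    0.9901    0.0151   0.05761
  Change  -0.002524 -0.003786  0.001262
  Equil      0.9875   0.01132   0.05887
  solve Keq expr → x = 0.001262; check Q = 4.1660e+04
Then remove 0.2924 M of M.
Step 3:
                  M         E         J
  Initial    0.6951   0.01132   0.05887
  Change    0.00192   0.00288 -9.6003e-04
  Equil      0.6971    0.0142   0.05791
  solve Keq expr → x = -9.6003e-04; check Q = 4.1660e+04

Direction: reverse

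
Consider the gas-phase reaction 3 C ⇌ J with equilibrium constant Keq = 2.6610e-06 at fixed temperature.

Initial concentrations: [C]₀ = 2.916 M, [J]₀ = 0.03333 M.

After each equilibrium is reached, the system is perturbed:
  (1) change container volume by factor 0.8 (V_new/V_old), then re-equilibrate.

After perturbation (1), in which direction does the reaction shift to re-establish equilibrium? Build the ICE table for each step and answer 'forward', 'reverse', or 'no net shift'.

Q₀ = 0.001344 vs Keq = 2.6610e-06 ⇒ Q>K, reverse
Step 1:
                   C          J
  I            2.916    0.03333
  C          0.09977   -0.03326
  E            3.016 7.2986e-05
  solve Keq expr → x = -0.03326; check Q = 2.6610e-06
Then change container volume by factor 0.8 (V_new/V_old).
Step 2:
                   C          J
  I             3.77 9.1233e-05
  C       -1.5390e-04 5.1301e-05
  E             3.77 1.4253e-04
  solve Keq expr → x = 5.1301e-05; check Q = 2.6610e-06

Direction: forward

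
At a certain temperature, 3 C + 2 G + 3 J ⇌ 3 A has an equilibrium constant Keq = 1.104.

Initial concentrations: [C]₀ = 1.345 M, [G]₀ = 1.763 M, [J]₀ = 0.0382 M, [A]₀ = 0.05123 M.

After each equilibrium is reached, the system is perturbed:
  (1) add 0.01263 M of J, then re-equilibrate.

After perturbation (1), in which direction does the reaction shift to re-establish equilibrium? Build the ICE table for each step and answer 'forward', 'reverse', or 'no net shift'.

Direction: forward

Q₀ = 0.3189 vs Keq = 1.104 ⇒ Q<K, forward
Step 1:
                  C         G         J         A
  init        1.345     1.763    0.0382   0.05123
  Δ       -0.008504 -0.005669 -0.008504  0.008504
  eq          1.336     1.757    0.0297   0.05973
  solve Keq expr → x = 0.002835; check Q = 1.104
Then add 0.01263 M of J.
Step 2:
                  C         G         J         A
  init        1.336     1.757   0.04233   0.05973
  Δ       -0.008248 -0.005499 -0.008248  0.008248
  eq          1.328     1.752   0.03408   0.06798
  solve Keq expr → x = 0.002749; check Q = 1.104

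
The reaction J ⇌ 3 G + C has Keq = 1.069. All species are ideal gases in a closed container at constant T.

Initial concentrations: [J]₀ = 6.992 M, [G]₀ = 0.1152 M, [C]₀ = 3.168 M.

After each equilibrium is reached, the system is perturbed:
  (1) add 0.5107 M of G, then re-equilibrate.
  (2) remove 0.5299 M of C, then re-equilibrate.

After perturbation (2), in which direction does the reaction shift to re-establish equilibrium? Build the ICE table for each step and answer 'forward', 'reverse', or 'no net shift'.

Q₀ = 6.9269e-04 vs Keq = 1.069 ⇒ Q<K, forward
Step 1:
                   J          G          C
  I            6.992     0.1152      3.168
  C           -0.381      1.143      0.381
  E            6.611      1.258      3.549
  solve Keq expr → x = 0.381; check Q = 1.069
Then add 0.5107 M of G.
Step 2:
                   J          G          C
  I            6.611      1.769      3.549
  C           0.1603    -0.4809    -0.1603
  E            6.771      1.288      3.389
  solve Keq expr → x = -0.1603; check Q = 1.069
Then remove 0.5299 M of C.
Step 3:
                   J          G          C
  I            6.771      1.288      2.859
  C         -0.02329    0.06987    0.02329
  E            6.748      1.358      2.882
  solve Keq expr → x = 0.02329; check Q = 1.069

Direction: forward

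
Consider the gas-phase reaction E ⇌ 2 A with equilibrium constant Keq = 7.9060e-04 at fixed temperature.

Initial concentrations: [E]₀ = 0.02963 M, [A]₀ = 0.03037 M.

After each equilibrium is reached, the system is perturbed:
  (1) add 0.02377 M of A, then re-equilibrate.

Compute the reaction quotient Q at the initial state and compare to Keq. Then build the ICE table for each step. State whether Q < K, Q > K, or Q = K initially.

Q₀ = 0.03113; Q > K (proceeds reverse)

Q₀ = 0.03113 vs Keq = 7.9060e-04 ⇒ Q>K, reverse
Step 1:
                   E          A
  I          0.02963    0.03037
  C          0.01231   -0.02461
  E          0.04194   0.005758
  solve Keq expr → x = -0.01231; check Q = 7.9060e-04
Then add 0.02377 M of A.
Step 2:
                   E          A
  I          0.04194    0.02953
  C          0.01151   -0.02303
  E          0.05345   0.006501
  solve Keq expr → x = -0.01151; check Q = 7.9060e-04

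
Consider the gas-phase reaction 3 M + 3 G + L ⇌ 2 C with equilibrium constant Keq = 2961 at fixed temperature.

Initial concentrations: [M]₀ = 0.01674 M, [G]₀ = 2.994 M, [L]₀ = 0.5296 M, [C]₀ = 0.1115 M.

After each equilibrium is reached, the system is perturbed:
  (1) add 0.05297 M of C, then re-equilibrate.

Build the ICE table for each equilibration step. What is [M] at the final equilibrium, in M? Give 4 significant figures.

[M]_eq = 0.008851 M

Q₀ = 186.5 vs Keq = 2961 ⇒ Q<K, forward
Step 1:
                  M         G         L         C
  init      0.01674     2.994    0.5296    0.1115
  Δ       -0.009786 -0.009786 -0.003262  0.006524
  eq       0.006954     2.984    0.5263     0.118
  solve Keq expr → x = 0.003262; check Q = 2961
Then add 0.05297 M of C.
Step 2:
                  M         G         L         C
  init     0.006954     2.984    0.5263     0.171
  Δ        0.001897  0.001897 6.3225e-04 -0.001264
  eq       0.008851     2.986     0.527    0.1697
  solve Keq expr → x = -6.3225e-04; check Q = 2961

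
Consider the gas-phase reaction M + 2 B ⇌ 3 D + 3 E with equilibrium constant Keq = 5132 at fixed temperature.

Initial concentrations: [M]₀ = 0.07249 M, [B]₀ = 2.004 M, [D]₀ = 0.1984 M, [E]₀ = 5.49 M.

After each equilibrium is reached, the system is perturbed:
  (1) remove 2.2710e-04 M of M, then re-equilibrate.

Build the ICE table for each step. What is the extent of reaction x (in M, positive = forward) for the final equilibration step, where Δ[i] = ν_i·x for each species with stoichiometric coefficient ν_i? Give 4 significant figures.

Q₀ = 4.439 vs Keq = 5132 ⇒ Q<K, forward
Step 1:
                   M          B          D          E
  init       0.07249      2.004     0.1984       5.49
  Δ         -0.07175    -0.1435     0.2153     0.2153
  eq      7.3991e-04       1.86     0.4137      5.705
  solve Keq expr → x = 0.07175; check Q = 5132
Then remove 2.2710e-04 M of M.
Step 2:
                   M          B          D          E
  init    5.1281e-04       1.86     0.4137      5.705
  Δ       2.2291e-04 4.4581e-04 -6.6872e-04 -6.6872e-04
  eq      7.3571e-04      1.861      0.413      5.705
  solve Keq expr → x = -2.2291e-04; check Q = 5132

x = -2.2291e-04 M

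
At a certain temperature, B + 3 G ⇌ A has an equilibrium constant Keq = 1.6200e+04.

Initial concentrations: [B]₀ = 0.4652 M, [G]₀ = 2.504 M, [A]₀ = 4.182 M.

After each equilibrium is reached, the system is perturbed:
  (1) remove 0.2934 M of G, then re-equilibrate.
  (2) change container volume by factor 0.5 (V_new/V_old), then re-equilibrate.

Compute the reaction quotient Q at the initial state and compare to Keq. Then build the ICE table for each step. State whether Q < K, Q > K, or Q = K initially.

Q₀ = 0.5726 vs Keq = 1.6200e+04 ⇒ Q<K, forward
Step 1:
                    B           G           A
  init         0.4652       2.504       4.182
  Δ            -0.465      -1.395       0.465
  eq       2.1029e-04       1.109       4.647
  solve Keq expr → x = 0.465; check Q = 1.6200e+04
Then remove 0.2934 M of G.
Step 2:
                    B           G           A
  init     2.1029e-04      0.8156       4.647
  Δ        3.1649e-04  9.4946e-04 -3.1649e-04
  eq       5.2678e-04      0.8166       4.647
  solve Keq expr → x = -3.1649e-04; check Q = 1.6200e+04
Then change container volume by factor 0.5 (V_new/V_old).
Step 3:
                    B           G           A
  init       0.001054       1.633       9.293
  Δ       -9.2118e-04   -0.002764  9.2118e-04
  eq       1.3238e-04        1.63       9.294
  solve Keq expr → x = 9.2118e-04; check Q = 1.6200e+04

Q₀ = 0.5726; Q < K (proceeds forward)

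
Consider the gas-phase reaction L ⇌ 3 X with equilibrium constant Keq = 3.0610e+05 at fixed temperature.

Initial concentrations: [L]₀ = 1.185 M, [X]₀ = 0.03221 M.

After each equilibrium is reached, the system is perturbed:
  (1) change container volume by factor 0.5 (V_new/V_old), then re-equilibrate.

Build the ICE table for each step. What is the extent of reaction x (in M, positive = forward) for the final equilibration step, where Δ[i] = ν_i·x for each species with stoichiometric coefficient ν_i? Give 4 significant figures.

x = -9.0310e-04 M

Q₀ = 2.8200e-05 vs Keq = 3.0610e+05 ⇒ Q<K, forward
Step 1:
                    L           X
  I             1.185     0.03221
  C            -1.185       3.555
  E        1.5074e-04       3.587
  solve Keq expr → x = 1.185; check Q = 3.0610e+05
Then change container volume by factor 0.5 (V_new/V_old).
Step 2:
                    L           X
  I        3.0149e-04       7.174
  C        9.0310e-04   -0.002709
  E          0.001205       7.171
  solve Keq expr → x = -9.0310e-04; check Q = 3.0610e+05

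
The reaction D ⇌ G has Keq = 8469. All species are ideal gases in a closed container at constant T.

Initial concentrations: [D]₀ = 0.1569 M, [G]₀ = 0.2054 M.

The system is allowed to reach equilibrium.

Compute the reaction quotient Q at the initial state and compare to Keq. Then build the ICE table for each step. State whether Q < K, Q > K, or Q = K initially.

Q₀ = 1.309 vs Keq = 8469 ⇒ Q<K, forward
Step 1:
                   D          G
  init        0.1569     0.2054
  Δ          -0.1569     0.1569
  eq      4.2774e-05     0.3623
  solve Keq expr → x = 0.1569; check Q = 8469

Q₀ = 1.309; Q < K (proceeds forward)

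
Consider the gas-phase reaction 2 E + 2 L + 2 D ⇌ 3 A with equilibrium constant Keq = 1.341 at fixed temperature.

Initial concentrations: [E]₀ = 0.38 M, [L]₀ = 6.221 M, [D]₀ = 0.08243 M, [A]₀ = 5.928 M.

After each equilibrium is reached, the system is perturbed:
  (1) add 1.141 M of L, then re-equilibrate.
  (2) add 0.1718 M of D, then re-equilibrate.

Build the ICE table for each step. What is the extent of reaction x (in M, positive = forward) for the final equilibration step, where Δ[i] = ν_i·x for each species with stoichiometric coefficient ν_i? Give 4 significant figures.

x = 0.03606 M

Q₀ = 5486 vs Keq = 1.341 ⇒ Q>K, reverse
Step 1:
                    E           L           D           A
  Initial        0.38       6.221     0.08243       5.928
  Change       0.8767      0.8767      0.8767      -1.315
  Equil         1.257       7.098      0.9592       4.613
  solve Keq expr → x = -0.4384; check Q = 1.341
Then add 1.141 M of L.
Step 2:
                    E           L           D           A
  Initial       1.257       8.239      0.9592       4.613
  Change     -0.05971    -0.05971    -0.05971     0.08956
  Equil         1.197       8.179      0.8994       4.702
  solve Keq expr → x = 0.02985; check Q = 1.341
Then add 0.1718 M of D.
Step 3:
                    E           L           D           A
  Initial       1.197       8.179       1.071       4.702
  Change     -0.07211    -0.07211    -0.07211      0.1082
  Equil         1.125       8.107      0.9991       4.811
  solve Keq expr → x = 0.03606; check Q = 1.341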